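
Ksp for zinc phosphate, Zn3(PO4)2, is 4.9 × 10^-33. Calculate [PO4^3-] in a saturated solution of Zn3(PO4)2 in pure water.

Zn3(PO4)2(s) <=> 3 Zn^2+(aq) + 2 PO4^3-(aq)
Ksp = [Zn^2+]^3[PO4^3-]^2
For each mole of Zn3(PO4)2 that dissolves: [Zn^2+] = 3s, [PO4^3-] = 2s.
So Ksp = (3s)^3 × (2s)^2 = 108s^5
Solving, s = (4.9 × 10^-33/108)^(1/5) = 1.35 × 10^-7 M
[PO4^3-] = 2s = 2.7 × 10^-7 M

[PO4^3-] ≈ 2.7 × 10^-7 M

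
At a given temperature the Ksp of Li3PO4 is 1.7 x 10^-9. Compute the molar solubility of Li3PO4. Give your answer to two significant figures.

Li3PO4(s) <=> 3 Li^+(aq) + PO4^3-(aq)
Ksp = [Li^+]^3[PO4^3-]
For each mole of Li3PO4 that dissolves: [Li^+] = 3s, [PO4^3-] = s.
Ksp = (3s)^3s = 27s^4
s = (1.7 x 10^-9 / 27)^(1/4) = 2.8 × 10^-3 M

2.8e-3 M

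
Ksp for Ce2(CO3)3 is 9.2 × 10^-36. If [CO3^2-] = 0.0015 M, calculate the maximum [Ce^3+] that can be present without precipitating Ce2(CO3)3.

[Ce^3+] = 5.2e-14 M

Ce2(CO3)3(s) ⇌ 2 Ce^3+(aq) + 3 CO3^2-(aq)
Ksp = [Ce^3+]^2[CO3^2-]^3
Precipitation begins when Q = Ksp. With [CO3^2-] = 0.0015 M:
9.2 × 10^-36 = (0.0015)^3 × [Ce^3+]^2
[Ce^3+] = (9.2 × 10^-36 / 3.38 x 10^-9)^(1/2) = 5.2 × 10^-14 M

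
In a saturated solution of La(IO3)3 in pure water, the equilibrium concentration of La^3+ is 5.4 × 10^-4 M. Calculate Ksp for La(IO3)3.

La(IO3)3(s) <=> La^3+ + 3 IO3^-
Stoichiometry gives [IO3^-] = (3/1)[La^3+] = 1.62 × 10^-3 M.
Ksp = [La^3+][IO3^-]^3
Ksp = 5.4 × 10^-4 × (1.62 × 10^-3)^3 = 2.3 × 10^-12

Ksp = 2.3 x 10^-12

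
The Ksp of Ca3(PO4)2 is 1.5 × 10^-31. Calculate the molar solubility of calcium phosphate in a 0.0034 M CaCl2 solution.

s = 9.8e-13 M

Ca3(PO4)2(s) <=> 3 Ca^2+ + 2 PO4^3-
Ksp = [Ca^2+]^3[PO4^3-]^2
Let s = moles of Ca3(PO4)2 that dissolve per litre. [Ca^2+] = 0.0034 + 3s ≈ 0.0034, [PO4^3-] = 2s (since Ca^2+ from CaCl2 dominates).
Ksp ≈ (0.0034)^3 × (2s)^2
s = 9.8 × 10^-13 M
Check: 3s = 2.9 × 10^-12 ≪ 0.0034, so the approximation is valid.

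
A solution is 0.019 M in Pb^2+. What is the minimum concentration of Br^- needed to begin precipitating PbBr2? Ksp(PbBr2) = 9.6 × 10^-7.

PbBr2(s) ⇌ Pb^2+(aq) + 2 Br^-(aq)
Ksp = [Pb^2+][Br^-]^2
Precipitation begins when Q = Ksp. With [Pb^2+] = 0.019 M:
9.6 × 10^-7 = (0.019) × [Br^-]^2
[Br^-] = (9.6 × 10^-7 / 1.9 × 10^-2)^(1/2) = 7.1 x 10^-3 M

7.1 × 10^-3 M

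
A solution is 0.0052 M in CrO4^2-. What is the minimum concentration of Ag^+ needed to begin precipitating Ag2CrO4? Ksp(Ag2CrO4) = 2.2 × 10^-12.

Ag2CrO4(s) ⇌ 2 Ag^+(aq) + CrO4^2-(aq)
Ksp = [Ag^+]^2[CrO4^2-]
Precipitation begins when Q = Ksp. With [CrO4^2-] = 0.0052 M:
2.2 × 10^-12 = (0.0052) × [Ag^+]^2
[Ag^+] = (2.2 × 10^-12 / 5.2 × 10^-3)^(1/2) = 2.1 x 10^-5 M

2.1 x 10^-5 M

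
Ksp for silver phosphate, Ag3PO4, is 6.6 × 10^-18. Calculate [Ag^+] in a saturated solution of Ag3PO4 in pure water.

Ag3PO4(s) ⇌ 3 Ag^+ + PO4^3-
Ksp = [Ag^+]^3[PO4^3-]
If s mol/L of Ag3PO4 dissolves, [Ag^+] = 3s and [PO4^3-] = s.
So Ksp = (3s)^3 × s = 27s^4
Solving, s = (6.6 × 10^-18/27)^(1/4) = 2.22 x 10^-5 M
[Ag^+] = 3s = 6.7 x 10^-5 M

6.7 × 10^-5 M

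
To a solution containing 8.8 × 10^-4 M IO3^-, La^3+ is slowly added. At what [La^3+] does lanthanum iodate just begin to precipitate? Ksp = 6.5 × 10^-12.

[La^3+] ≈ 9.5 × 10^-3 M

La(IO3)3(s) ⇌ La^3+(aq) + 3 IO3^-(aq)
Ksp = [La^3+][IO3^-]^3
Precipitation begins when Q = Ksp. With [IO3^-] = 8.8 × 10^-4 M:
6.5 × 10^-12 = (8.8 × 10^-4)^3 × [La^3+]
[La^3+] = (6.5 × 10^-12 / 6.81 x 10^-10) = 9.5 × 10^-3 M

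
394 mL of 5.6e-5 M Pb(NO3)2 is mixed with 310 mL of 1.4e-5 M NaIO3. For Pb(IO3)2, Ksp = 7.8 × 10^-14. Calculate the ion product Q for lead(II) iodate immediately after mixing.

Total volume = 394 + 310 = 704 mL.
[Pb^2+] = 5.6 × 10^-5 × (394/704) = 3.13 × 10^-5 M
[IO3^-] = 1.4 × 10^-5 × (310/704) = 6.16 × 10^-6 M
Pb(IO3)2(s) <=> Pb^2+(aq) + 2 IO3^-(aq), so Q = [Pb^2+][IO3^-]^2
Q = (3.13 x 10^-5)(6.16 × 10^-6)^2 = 1.2 × 10^-15
Q < Ksp, so no precipitate of Pb(IO3)2 forms.

Q = 1.2 × 10^-15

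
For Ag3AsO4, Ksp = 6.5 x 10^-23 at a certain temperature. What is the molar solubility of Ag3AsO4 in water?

Ag3AsO4(s) ⇌ 3 Ag^+(aq) + AsO4^3-(aq)
Ksp = [Ag^+]^3[AsO4^3-]
If s mol/L of Ag3AsO4 dissolves, [Ag^+] = 3s and [AsO4^3-] = s.
Substituting: Ksp = (3s)^3s = 27s^4
s = (6.5 x 10^-23 / 27)^(1/4) = 1.2 x 10^-6 M

1.2 × 10^-6 M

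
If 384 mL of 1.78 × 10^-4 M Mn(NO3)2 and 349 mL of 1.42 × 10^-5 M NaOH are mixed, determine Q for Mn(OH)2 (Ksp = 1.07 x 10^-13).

Total volume = 384 + 349 = 733 mL.
[Mn^2+] = 1.78 × 10^-4 × (384/733) = 9.325 x 10^-5 M
[OH^-] = 1.42 x 10^-5 × (349/733) = 6.761 x 10^-6 M
Mn(OH)2(s) ⇌ Mn^2+ + 2 OH^-, so Q = [Mn^2+][OH^-]^2
Q = (9.325 × 10^-5)(6.761 × 10^-6)^2 = 4.26 × 10^-15
Q < Ksp, so no precipitate of Mn(OH)2 forms.

4.26 x 10^-15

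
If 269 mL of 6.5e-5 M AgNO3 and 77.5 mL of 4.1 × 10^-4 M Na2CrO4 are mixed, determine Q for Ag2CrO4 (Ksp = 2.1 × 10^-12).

Total volume = 269 + 77.5 = 346.5 mL.
[Ag^+] = 6.5 x 10^-5 × (269/346.5) = 5.05 x 10^-5 M
[CrO4^2-] = 4.1 x 10^-4 × (77.5/346.5) = 9.17 x 10^-5 M
Ag2CrO4(s) ⇌ 2 Ag^+(aq) + CrO4^2-(aq), so Q = [Ag^+]^2[CrO4^2-]
Q = (5.05 x 10^-5)^2(9.17 x 10^-5) = 2.3 x 10^-13
Q < Ksp, so no precipitate of Ag2CrO4 forms.

Q = 2.3 × 10^-13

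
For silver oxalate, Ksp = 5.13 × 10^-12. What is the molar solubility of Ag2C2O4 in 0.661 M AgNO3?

s = 1.17 × 10^-11 M

Ag2C2O4(s) ⇌ 2 Ag^+(aq) + C2O4^2-(aq)
Ksp = [Ag^+]^2[C2O4^2-]
If s mol/L dissolves here, [Ag^+] = 0.661 + 2s ≈ 0.661, [C2O4^2-] = s (common-ion effect: Ag^+ is already 0.661 M).
Ksp ≈ (0.661)^2 × s
s = 1.17 × 10^-11 M
Check: 2s = 2.3 x 10^-11 ≪ 0.661, so the approximation is valid.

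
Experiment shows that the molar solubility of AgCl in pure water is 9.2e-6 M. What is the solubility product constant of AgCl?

Ksp ≈ 8.5 × 10^-11

AgCl(s) ⇌ Ag^+ + Cl^-
Let s = molar solubility. Then [Ag^+] = s and [Cl^-] = s.
Ksp = [Ag^+][Cl^-]
Ksp = s^2
With s = 9.2 x 10^-6: Ksp = 8.5 × 10^-11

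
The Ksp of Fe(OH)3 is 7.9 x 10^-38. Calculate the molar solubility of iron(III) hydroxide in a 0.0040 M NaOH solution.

1.2e-30 M

Fe(OH)3(s) ⇌ Fe^3+(aq) + 3 OH^-(aq)
Ksp = [Fe^3+][OH^-]^3
Let s = moles of Fe(OH)3 that dissolve per litre. [Fe^3+] = s, [OH^-] = 0.0040 + 3s ≈ 0.0040 (since OH^- from NaOH dominates).
Ksp ≈ s × (0.0040)^3
s = 1.2 x 10^-30 M
Check: 3s = 3.7 x 10^-30 ≪ 0.0040, so the approximation is valid.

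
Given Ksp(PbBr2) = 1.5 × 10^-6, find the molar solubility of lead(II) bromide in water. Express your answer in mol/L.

7.2 × 10^-3 M

PbBr2(s) <=> Pb^2+ + 2 Br^-
Ksp = [Pb^2+][Br^-]^2
If s mol/L of PbBr2 dissolves, [Pb^2+] = s and [Br^-] = 2s.
Ksp = s(2s)^2 = 4s^3
Solving, s = (1.5 × 10^-6/4)^(1/3) = 7.2 x 10^-3 M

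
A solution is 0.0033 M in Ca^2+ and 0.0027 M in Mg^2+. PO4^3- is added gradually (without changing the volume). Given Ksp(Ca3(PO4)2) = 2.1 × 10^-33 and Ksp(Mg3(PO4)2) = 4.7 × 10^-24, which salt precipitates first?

Ca3(PO4)2

Each salt begins to precipitate when Q = Ksp, i.e. when [PO4^3-] reaches its threshold.
For Ca3(PO4)2: 2.1 × 10^-33 = (0.0033)^3 × [PO4^3-]^2  ⇒  [PO4^3-] = 2.4 × 10^-13 M.
For Mg3(PO4)2: 4.7 × 10^-24 = (0.0027)^3 × [PO4^3-]^2  ⇒  [PO4^3-] = 1.5 × 10^-8 M.
The salt with the lower threshold [PO4^3-] precipitates first: Ca3(PO4)2.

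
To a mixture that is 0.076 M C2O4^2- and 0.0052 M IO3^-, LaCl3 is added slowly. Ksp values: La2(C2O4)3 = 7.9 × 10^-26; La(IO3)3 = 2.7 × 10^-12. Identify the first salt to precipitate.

Each salt begins to precipitate when Q = Ksp, i.e. when [La^3+] reaches its threshold.
For La2(C2O4)3: 7.9 × 10^-26 = (0.076)^3 × [La^3+]^2  ⇒  [La^3+] = 1.3 x 10^-11 M.
For La(IO3)3: 2.7 × 10^-12 = (0.0052)^3 × [La^3+]  ⇒  [La^3+] = 1.9 x 10^-5 M.
The salt with the lower threshold [La^3+] precipitates first: La2(C2O4)3.

La2(C2O4)3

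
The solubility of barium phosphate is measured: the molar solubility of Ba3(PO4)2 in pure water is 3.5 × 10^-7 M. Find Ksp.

Ksp = 5.7 x 10^-31

Ba3(PO4)2(s) ⇌ 3 Ba^2+(aq) + 2 PO4^3-(aq)
Let s = molar solubility. Then [Ba^2+] = 3s and [PO4^3-] = 2s.
Ksp = [Ba^2+]^3[PO4^3-]^2
Substituting: Ksp = (3s)^3(2s)^2 = 108s^5
Ksp = 108 × (3.5 x 10^-7)^5 = 5.7 × 10^-31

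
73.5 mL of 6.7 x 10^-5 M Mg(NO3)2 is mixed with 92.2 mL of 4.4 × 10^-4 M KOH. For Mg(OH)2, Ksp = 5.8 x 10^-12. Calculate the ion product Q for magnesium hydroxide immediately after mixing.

Q = 1.8 × 10^-12

Total volume = 73.5 + 92.2 = 165.7 mL.
[Mg^2+] = 6.7 × 10^-5 × (73.5/165.7) = 2.97 × 10^-5 M
[OH^-] = 4.4 × 10^-4 × (92.2/165.7) = 2.45 x 10^-4 M
Mg(OH)2(s) ⇌ Mg^2+ + 2 OH^-, so Q = [Mg^2+][OH^-]^2
Q = (2.97 × 10^-5)(2.45 × 10^-4)^2 = 1.8 × 10^-12
Q < Ksp, so no precipitate of Mg(OH)2 forms.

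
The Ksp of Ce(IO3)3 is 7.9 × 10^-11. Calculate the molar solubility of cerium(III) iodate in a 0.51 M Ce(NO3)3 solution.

Ce(IO3)3(s) <=> Ce^3+(aq) + 3 IO3^-(aq)
Ksp = [Ce^3+][IO3^-]^3
Let s = moles of Ce(IO3)3 that dissolve per litre. [Ce^3+] = 0.51 + s ≈ 0.51, [IO3^-] = 3s (Ksp is small, so little additional dissolves).
Ksp ≈ 0.51 × (3s)^3
s = 1.8 × 10^-4 M
Check: s = 1.8 x 10^-4 ≪ 0.51, so the approximation is valid.

s ≈ 1.8e-4 M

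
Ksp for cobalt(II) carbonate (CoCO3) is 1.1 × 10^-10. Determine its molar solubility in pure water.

CoCO3(s) ⇌ Co^2+ + CO3^2-
Ksp = [Co^2+][CO3^2-]
For each mole of CoCO3 that dissolves: [Co^2+] = s, [CO3^2-] = s.
Ksp = s^2
s = (1.1 × 10^-10)^(1/2) = 1.0 × 10^-5 M

s = 1.0 x 10^-5 M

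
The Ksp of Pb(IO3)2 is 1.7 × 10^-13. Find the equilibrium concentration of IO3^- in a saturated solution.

[IO3^-] = 7.0e-5 M

Pb(IO3)2(s) ⇌ Pb^2+ + 2 IO3^-
Ksp = [Pb^2+][IO3^-]^2
Let s = molar solubility. Then [Pb^2+] = s and [IO3^-] = 2s.
Substituting: Ksp = s(2s)^2 = 4s^3
s^3 = 1.7 × 10^-13 / 4, so s = 3.49 × 10^-5 M
[IO3^-] = 2s = 7.0 × 10^-5 M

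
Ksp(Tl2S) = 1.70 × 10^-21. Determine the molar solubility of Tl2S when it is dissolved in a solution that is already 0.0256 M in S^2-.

Tl2S(s) ⇌ 2 Tl^+ + S^2-
Ksp = [Tl^+]^2[S^2-]
Let s be the molar solubility in this solution. [Tl^+] = 2s, [S^2-] = 0.0256 + s ≈ 0.0256 (since the S^2- already present dominates).
Ksp ≈ (2s)^2 × 0.0256
s = 1.29 × 10^-10 M
Check: s = 1.3 × 10^-10 ≪ 0.0256, so the approximation is valid.

s ≈ 1.29 x 10^-10 M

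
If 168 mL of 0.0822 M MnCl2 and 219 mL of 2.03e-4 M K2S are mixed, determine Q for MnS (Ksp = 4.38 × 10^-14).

4.10 × 10^-6

Total volume = 168 + 219 = 387 mL.
[Mn^2+] = 8.22 × 10^-2 × (168/387) = 3.568 x 10^-2 M
[S^2-] = 2.03 × 10^-4 × (219/387) = 1.149 × 10^-4 M
MnS(s) ⇌ Mn^2+ + S^2-, so Q = [Mn^2+][S^2-]
Q = (3.568 × 10^-2)(1.149 × 10^-4) = 4.10 x 10^-6
Q > Ksp, so MnS will precipitate.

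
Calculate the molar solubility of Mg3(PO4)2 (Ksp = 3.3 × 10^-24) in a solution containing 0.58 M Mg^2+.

2.1 × 10^-12 M

Mg3(PO4)2(s) ⇌ 3 Mg^2+(aq) + 2 PO4^3-(aq)
Ksp = [Mg^2+]^3[PO4^3-]^2
If s mol/L dissolves here, [Mg^2+] = 0.58 + 3s ≈ 0.58, [PO4^3-] = 2s (since the Mg^2+ already present dominates).
Ksp ≈ (0.58)^3 × (2s)^2
s = 2.1 x 10^-12 M
Check: 3s = 6.2 × 10^-12 ≪ 0.58, so the approximation is valid.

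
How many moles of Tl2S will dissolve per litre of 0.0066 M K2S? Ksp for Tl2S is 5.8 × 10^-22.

s = 1.5 x 10^-10 M

Tl2S(s) ⇌ 2 Tl^+ + S^2-
Ksp = [Tl^+]^2[S^2-]
Let s = moles of Tl2S that dissolve per litre. [Tl^+] = 2s, [S^2-] = 0.0066 + s ≈ 0.0066 (since S^2- from K2S dominates).
Ksp ≈ (2s)^2 × 0.0066
s = 1.5 × 10^-10 M
Check: s = 1.5 x 10^-10 ≪ 0.0066, so the approximation is valid.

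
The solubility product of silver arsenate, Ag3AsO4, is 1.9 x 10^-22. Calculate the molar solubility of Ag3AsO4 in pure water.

Ag3AsO4(s) ⇌ 3 Ag^+(aq) + AsO4^3-(aq)
Ksp = [Ag^+]^3[AsO4^3-]
If s mol/L of Ag3AsO4 dissolves, [Ag^+] = 3s and [AsO4^3-] = s.
So Ksp = (3s)^3 × s = 27s^4
Solving, s = (1.9 x 10^-22/27)^(1/4) = 1.6 x 10^-6 M

s = 1.6 × 10^-6 M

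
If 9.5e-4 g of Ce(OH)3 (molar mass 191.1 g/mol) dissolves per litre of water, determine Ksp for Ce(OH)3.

Molar solubility s = (9.5 × 10^-4 g/L) / (191.1 g/mol) = 4.97 × 10^-6 M.
Ce(OH)3(s) ⇌ Ce^3+ + 3 OH^-
For each mole of Ce(OH)3 that dissolves: [Ce^3+] = s, [OH^-] = 3s.
Ksp = [Ce^3+][OH^-]^3
Substituting: Ksp = s(3s)^3 = 27s^4
With s = 4.97 x 10^-6: Ksp = 1.6 x 10^-20

1.6e-20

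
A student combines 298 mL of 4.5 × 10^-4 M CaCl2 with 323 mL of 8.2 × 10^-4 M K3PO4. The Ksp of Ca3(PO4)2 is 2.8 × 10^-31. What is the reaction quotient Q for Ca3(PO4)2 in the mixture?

Q ≈ 1.8 × 10^-18

Total volume = 298 + 323 = 621 mL.
[Ca^2+] = 4.5 × 10^-4 × (298/621) = 2.16 x 10^-4 M
[PO4^3-] = 8.2 × 10^-4 × (323/621) = 4.27 × 10^-4 M
Ca3(PO4)2(s) ⇌ 3 Ca^2+ + 2 PO4^3-, so Q = [Ca^2+]^3[PO4^3-]^2
Q = (2.16 × 10^-4)^3(4.27 × 10^-4)^2 = 1.8 x 10^-18
Q > Ksp, so Ca3(PO4)2 will precipitate.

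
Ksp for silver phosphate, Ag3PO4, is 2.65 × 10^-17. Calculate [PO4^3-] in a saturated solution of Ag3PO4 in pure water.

Ag3PO4(s) ⇌ 3 Ag^+ + PO4^3-
Ksp = [Ag^+]^3[PO4^3-]
If s mol/L of Ag3PO4 dissolves, [Ag^+] = 3s and [PO4^3-] = s.
Substituting: Ksp = (3s)^3s = 27s^4
s^4 = 2.65 × 10^-17 / 27, so s = 3.148 x 10^-5 M
[PO4^3-] = s = 3.15 × 10^-5 M

3.15 × 10^-5 M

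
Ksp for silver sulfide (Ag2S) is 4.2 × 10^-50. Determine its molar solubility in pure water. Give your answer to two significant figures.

2.2 × 10^-17 M

Ag2S(s) ⇌ 2 Ag^+(aq) + S^2-(aq)
Ksp = [Ag^+]^2[S^2-]
Let s = molar solubility. Then [Ag^+] = 2s and [S^2-] = s.
Ksp = (2s)^2s = 4s^3
s^3 = 4.2 × 10^-50 / 4, so s = 2.2 x 10^-17 M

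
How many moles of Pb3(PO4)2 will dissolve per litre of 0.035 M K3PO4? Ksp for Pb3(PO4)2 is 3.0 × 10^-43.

Pb3(PO4)2(s) <=> 3 Pb^2+ + 2 PO4^3-
Ksp = [Pb^2+]^3[PO4^3-]^2
Let s be the molar solubility in this solution. [Pb^2+] = 3s, [PO4^3-] = 0.035 + 2s ≈ 0.035 (Ksp is small, so little additional dissolves).
Ksp ≈ (3s)^3 × (0.035)^2
s = 2.1 × 10^-14 M
Check: 2s = 4.2 × 10^-14 ≪ 0.035, so the approximation is valid.

s = 2.1 × 10^-14 M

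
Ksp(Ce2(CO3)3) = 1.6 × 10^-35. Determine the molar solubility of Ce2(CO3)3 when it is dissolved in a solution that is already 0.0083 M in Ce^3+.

s = 2.0 × 10^-11 M

Ce2(CO3)3(s) ⇌ 2 Ce^3+(aq) + 3 CO3^2-(aq)
Ksp = [Ce^3+]^2[CO3^2-]^3
If s mol/L dissolves here, [Ce^3+] = 0.0083 + 2s ≈ 0.0083, [CO3^2-] = 3s (common-ion effect: Ce^3+ is already 0.0083 M).
Ksp ≈ (0.0083)^2 × (3s)^3
s = 2.0 x 10^-11 M
Check: 2s = 4.1 x 10^-11 ≪ 0.0083, so the approximation is valid.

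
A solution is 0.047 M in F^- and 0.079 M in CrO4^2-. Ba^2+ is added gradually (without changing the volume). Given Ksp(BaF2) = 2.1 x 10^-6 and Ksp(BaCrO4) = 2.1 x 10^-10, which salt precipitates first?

BaCrO4

Each salt begins to precipitate when Q = Ksp, i.e. when [Ba^2+] reaches its threshold.
For BaF2: 2.1 x 10^-6 = (0.047)^2 × [Ba^2+]  ⇒  [Ba^2+] = 9.5 × 10^-4 M.
For BaCrO4: 2.1 x 10^-10 = 0.079 × [Ba^2+]  ⇒  [Ba^2+] = 2.7 x 10^-9 M.
The salt with the lower threshold [Ba^2+] precipitates first: BaCrO4.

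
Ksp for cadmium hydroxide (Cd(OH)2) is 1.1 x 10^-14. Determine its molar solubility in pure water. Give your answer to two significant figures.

Cd(OH)2(s) ⇌ Cd^2+(aq) + 2 OH^-(aq)
Ksp = [Cd^2+][OH^-]^2
Let s = molar solubility. Then [Cd^2+] = s and [OH^-] = 2s.
So Ksp = s × (2s)^2 = 4s^3
Solving, s = (1.1 x 10^-14/4)^(1/3) = 1.4 × 10^-5 M

s = 1.4e-5 M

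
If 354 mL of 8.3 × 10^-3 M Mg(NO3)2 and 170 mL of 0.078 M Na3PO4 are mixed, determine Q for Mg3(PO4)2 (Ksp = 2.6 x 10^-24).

Q = 1.1e-10

Total volume = 354 + 170 = 524 mL.
[Mg^2+] = 8.3 × 10^-3 × (354/524) = 5.61 × 10^-3 M
[PO4^3-] = 7.8 x 10^-2 × (170/524) = 2.53 × 10^-2 M
Mg3(PO4)2(s) ⇌ 3 Mg^2+(aq) + 2 PO4^3-(aq), so Q = [Mg^2+]^3[PO4^3-]^2
Q = (5.61 x 10^-3)^3(2.53 × 10^-2)^2 = 1.1 × 10^-10
Q > Ksp, so Mg3(PO4)2 will precipitate.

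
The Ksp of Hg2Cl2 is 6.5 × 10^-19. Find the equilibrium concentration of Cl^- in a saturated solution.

Hg2Cl2(s) ⇌ Hg2^2+ + 2 Cl^-
Ksp = [Hg2^2+][Cl^-]^2
If s mol/L of Hg2Cl2 dissolves, [Hg2^2+] = s and [Cl^-] = 2s.
So Ksp = s × (2s)^2 = 4s^3
s^3 = 6.5 × 10^-19 / 4, so s = 5.46 × 10^-7 M
[Cl^-] = 2s = 1.1 x 10^-6 M

1.1e-6 M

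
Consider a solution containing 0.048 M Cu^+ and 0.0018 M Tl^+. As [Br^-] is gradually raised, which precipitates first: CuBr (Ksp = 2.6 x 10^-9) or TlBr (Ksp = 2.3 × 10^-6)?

CuBr

Each salt begins to precipitate when Q = Ksp, i.e. when [Br^-] reaches its threshold.
For CuBr: 2.6 x 10^-9 = 0.048 × [Br^-]  ⇒  [Br^-] = 5.4 × 10^-8 M.
For TlBr: 2.3 × 10^-6 = 0.0018 × [Br^-]  ⇒  [Br^-] = 1.3 x 10^-3 M.
The salt with the lower threshold [Br^-] precipitates first: CuBr.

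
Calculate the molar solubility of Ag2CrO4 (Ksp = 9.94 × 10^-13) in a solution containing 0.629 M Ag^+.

s ≈ 2.51e-12 M

Ag2CrO4(s) <=> 2 Ag^+(aq) + CrO4^2-(aq)
Ksp = [Ag^+]^2[CrO4^2-]
Let s be the molar solubility in this solution. [Ag^+] = 0.629 + 2s ≈ 0.629, [CrO4^2-] = s (common-ion effect: Ag^+ is already 0.629 M).
Ksp ≈ (0.629)^2 × s
s = 2.51 × 10^-12 M
Check: 2s = 5.0 × 10^-12 ≪ 0.629, so the approximation is valid.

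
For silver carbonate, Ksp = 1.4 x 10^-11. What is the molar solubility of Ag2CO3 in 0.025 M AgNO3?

Ag2CO3(s) <=> 2 Ag^+(aq) + CO3^2-(aq)
Ksp = [Ag^+]^2[CO3^2-]
Let s be the molar solubility in this solution. [Ag^+] = 0.025 + 2s ≈ 0.025, [CO3^2-] = s (since Ag^+ from AgNO3 dominates).
Ksp ≈ (0.025)^2 × s
s = 2.2 × 10^-8 M
Check: 2s = 4.5 × 10^-8 ≪ 0.025, so the approximation is valid.

s ≈ 2.2e-8 M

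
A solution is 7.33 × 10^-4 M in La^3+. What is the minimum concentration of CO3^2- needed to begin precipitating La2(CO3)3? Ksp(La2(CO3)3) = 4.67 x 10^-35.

La2(CO3)3(s) <=> 2 La^3+(aq) + 3 CO3^2-(aq)
Ksp = [La^3+]^2[CO3^2-]^3
Precipitation begins when Q = Ksp. With [La^3+] = 7.33 × 10^-4 M:
4.67 x 10^-35 = (7.33 × 10^-4)^2 × [CO3^2-]^3
[CO3^2-] = (4.67 x 10^-35 / 5.373 × 10^-7)^(1/3) = 4.43 × 10^-10 M

4.43 × 10^-10 M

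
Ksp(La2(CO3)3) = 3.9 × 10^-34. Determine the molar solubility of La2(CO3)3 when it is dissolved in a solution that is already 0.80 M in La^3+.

s ≈ 2.8e-12 M

La2(CO3)3(s) <=> 2 La^3+ + 3 CO3^2-
Ksp = [La^3+]^2[CO3^2-]^3
If s mol/L dissolves here, [La^3+] = 0.80 + 2s ≈ 0.80, [CO3^2-] = 3s (common-ion effect: La^3+ is already 0.80 M).
Ksp ≈ (0.80)^2 × (3s)^3
s = 2.8 × 10^-12 M
Check: 2s = 5.7 × 10^-12 ≪ 0.80, so the approximation is valid.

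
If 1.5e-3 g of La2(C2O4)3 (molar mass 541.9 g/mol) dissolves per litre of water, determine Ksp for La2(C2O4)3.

Molar solubility s = (1.5 x 10^-3 g/L) / (541.9 g/mol) = 2.77 × 10^-6 M.
La2(C2O4)3(s) ⇌ 2 La^3+(aq) + 3 C2O4^2-(aq)
With molar solubility s: [La^3+] = 2s, [C2O4^2-] = 3s.
Ksp = [La^3+]^2[C2O4^2-]^3
Ksp = (2s)^2(3s)^3 = 108s^5
Ksp = 108 × (2.77 × 10^-6)^5 = 1.8 x 10^-26

Ksp = 1.8e-26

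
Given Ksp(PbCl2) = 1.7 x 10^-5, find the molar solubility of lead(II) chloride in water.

PbCl2(s) <=> Pb^2+(aq) + 2 Cl^-(aq)
Ksp = [Pb^2+][Cl^-]^2
Let s = molar solubility. Then [Pb^2+] = s and [Cl^-] = 2s.
Ksp = s(2s)^2 = 4s^3
s = (1.7 x 10^-5 / 4)^(1/3) = 1.6 x 10^-2 M

0.016 M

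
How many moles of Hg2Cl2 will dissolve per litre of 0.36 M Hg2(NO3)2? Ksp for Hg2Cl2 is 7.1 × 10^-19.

Hg2Cl2(s) ⇌ Hg2^2+(aq) + 2 Cl^-(aq)
Ksp = [Hg2^2+][Cl^-]^2
Let s = moles of Hg2Cl2 that dissolve per litre. [Hg2^2+] = 0.36 + s ≈ 0.36, [Cl^-] = 2s (since Hg2^2+ from Hg2(NO3)2 dominates).
Ksp ≈ 0.36 × (2s)^2
s = 7.0 x 10^-10 M
Check: s = 7.0 x 10^-10 ≪ 0.36, so the approximation is valid.

7.0e-10 M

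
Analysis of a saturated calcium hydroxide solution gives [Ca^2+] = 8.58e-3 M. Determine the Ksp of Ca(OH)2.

Ca(OH)2(s) <=> Ca^2+(aq) + 2 OH^-(aq)
Stoichiometry gives [OH^-] = (2/1)[Ca^2+] = 1.716 × 10^-2 M.
Ksp = [Ca^2+][OH^-]^2
Ksp = 8.58 x 10^-3 × (1.716 × 10^-2)^2 = 2.53 × 10^-6

Ksp = 2.53e-6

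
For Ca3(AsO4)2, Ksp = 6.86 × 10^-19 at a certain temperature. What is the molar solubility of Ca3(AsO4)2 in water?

s ≈ 9.13 x 10^-5 M

Ca3(AsO4)2(s) ⇌ 3 Ca^2+ + 2 AsO4^3-
Ksp = [Ca^2+]^3[AsO4^3-]^2
If s mol/L of Ca3(AsO4)2 dissolves, [Ca^2+] = 3s and [AsO4^3-] = 2s.
Ksp = (3s)^3(2s)^2 = 108s^5
s^5 = 6.86 × 10^-19 / 108, so s = 9.13 x 10^-5 M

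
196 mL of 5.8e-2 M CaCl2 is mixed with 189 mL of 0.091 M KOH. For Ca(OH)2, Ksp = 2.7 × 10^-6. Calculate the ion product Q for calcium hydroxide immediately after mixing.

5.9 × 10^-5

Total volume = 196 + 189 = 385 mL.
[Ca^2+] = 5.8 × 10^-2 × (196/385) = 2.95 × 10^-2 M
[OH^-] = 9.1 x 10^-2 × (189/385) = 4.47 x 10^-2 M
Ca(OH)2(s) ⇌ Ca^2+(aq) + 2 OH^-(aq), so Q = [Ca^2+][OH^-]^2
Q = (2.95 × 10^-2)(4.47 × 10^-2)^2 = 5.9 x 10^-5
Q > Ksp, so Ca(OH)2 will precipitate.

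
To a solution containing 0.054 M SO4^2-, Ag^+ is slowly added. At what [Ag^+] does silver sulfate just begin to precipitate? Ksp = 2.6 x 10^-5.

Ag2SO4(s) ⇌ 2 Ag^+(aq) + SO4^2-(aq)
Ksp = [Ag^+]^2[SO4^2-]
Precipitation begins when Q = Ksp. With [SO4^2-] = 0.054 M:
2.6 x 10^-5 = (0.054) × [Ag^+]^2
[Ag^+] = (2.6 x 10^-5 / 5.4 x 10^-2)^(1/2) = 2.2 × 10^-2 M

[Ag^+] ≈ 2.2 x 10^-2 M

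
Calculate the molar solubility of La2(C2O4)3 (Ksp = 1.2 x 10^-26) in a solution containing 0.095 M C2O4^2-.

La2(C2O4)3(s) ⇌ 2 La^3+ + 3 C2O4^2-
Ksp = [La^3+]^2[C2O4^2-]^3
If s mol/L dissolves here, [La^3+] = 2s, [C2O4^2-] = 0.095 + 3s ≈ 0.095 (since the C2O4^2- already present dominates).
Ksp ≈ (2s)^2 × (0.095)^3
s = 1.9 × 10^-12 M
Check: 3s = 5.6 × 10^-12 ≪ 0.095, so the approximation is valid.

1.9e-12 M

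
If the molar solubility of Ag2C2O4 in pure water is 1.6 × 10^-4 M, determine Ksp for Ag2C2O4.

Ag2C2O4(s) <=> 2 Ag^+(aq) + C2O4^2-(aq)
If s mol/L of Ag2C2O4 dissolves, [Ag^+] = 2s and [C2O4^2-] = s.
Ksp = [Ag^+]^2[C2O4^2-]
Ksp = (2s)^2s = 4s^3
With s = 1.6 x 10^-4: Ksp = 1.6 × 10^-11

Ksp = 1.6e-11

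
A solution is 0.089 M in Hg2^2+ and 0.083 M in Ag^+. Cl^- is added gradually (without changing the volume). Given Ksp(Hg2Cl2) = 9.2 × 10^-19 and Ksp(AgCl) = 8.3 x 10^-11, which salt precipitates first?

AgCl

Precipitation of each salt starts when its ion product equals its Ksp.
For Hg2Cl2: 9.2 × 10^-19 = 0.089 × [Cl^-]^2  ⇒  [Cl^-] = 3.2 × 10^-9 M.
For AgCl: 8.3 x 10^-11 = 0.083 × [Cl^-]  ⇒  [Cl^-] = 1.0 x 10^-9 M.
The salt with the lower threshold [Cl^-] precipitates first: AgCl.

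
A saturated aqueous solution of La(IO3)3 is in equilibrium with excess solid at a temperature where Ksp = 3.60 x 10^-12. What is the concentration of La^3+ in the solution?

[La^3+] = 6.04 × 10^-4 M

La(IO3)3(s) <=> La^3+(aq) + 3 IO3^-(aq)
Ksp = [La^3+][IO3^-]^3
For each mole of La(IO3)3 that dissolves: [La^3+] = s, [IO3^-] = 3s.
Substituting: Ksp = s(3s)^3 = 27s^4
s^4 = 3.60 x 10^-12 / 27, so s = 6.043 × 10^-4 M
[La^3+] = s = 6.04 × 10^-4 M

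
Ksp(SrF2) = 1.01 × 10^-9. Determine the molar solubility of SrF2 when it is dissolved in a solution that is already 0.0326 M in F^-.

SrF2(s) <=> Sr^2+(aq) + 2 F^-(aq)
Ksp = [Sr^2+][F^-]^2
Let s be the molar solubility in this solution. [Sr^2+] = s, [F^-] = 0.0326 + 2s ≈ 0.0326 (since the F^- already present dominates).
Ksp ≈ s × (0.0326)^2
s = 9.50 × 10^-7 M
Check: 2s = 1.9 × 10^-6 ≪ 0.0326, so the approximation is valid.

s ≈ 9.50 × 10^-7 M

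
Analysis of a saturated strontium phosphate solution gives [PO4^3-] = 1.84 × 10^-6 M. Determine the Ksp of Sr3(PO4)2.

Ksp = 7.12 × 10^-29

Sr3(PO4)2(s) ⇌ 3 Sr^2+(aq) + 2 PO4^3-(aq)
Stoichiometry gives [Sr^2+] = (3/2)[PO4^3-] = 2.760 × 10^-6 M.
Ksp = [Sr^2+]^3[PO4^3-]^2
Ksp = (2.760 x 10^-6)^3 × (1.84 × 10^-6)^2 = 7.12 x 10^-29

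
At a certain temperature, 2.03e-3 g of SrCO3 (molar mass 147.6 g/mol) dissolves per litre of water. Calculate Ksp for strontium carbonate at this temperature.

Ksp ≈ 1.89 × 10^-10

Molar solubility s = (2.03 × 10^-3 g/L) / (147.6 g/mol) = 1.375 × 10^-5 M.
SrCO3(s) ⇌ Sr^2+ + CO3^2-
Let s = molar solubility. Then [Sr^2+] = s and [CO3^2-] = s.
Ksp = [Sr^2+][CO3^2-]
Ksp = (s)(s) = s^2
With s = 1.375 x 10^-5: Ksp = 1.89 x 10^-10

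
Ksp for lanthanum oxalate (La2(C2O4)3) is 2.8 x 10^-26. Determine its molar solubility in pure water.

La2(C2O4)3(s) <=> 2 La^3+ + 3 C2O4^2-
Ksp = [La^3+]^2[C2O4^2-]^3
Let s = molar solubility. Then [La^3+] = 2s and [C2O4^2-] = 3s.
Ksp = (2s)^2(3s)^3 = 108s^5
s = (2.8 x 10^-26 / 108)^(1/5) = 3.0 × 10^-6 M

s = 3.0 x 10^-6 M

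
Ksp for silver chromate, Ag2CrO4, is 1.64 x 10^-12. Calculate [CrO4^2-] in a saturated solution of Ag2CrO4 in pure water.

Ag2CrO4(s) ⇌ 2 Ag^+ + CrO4^2-
Ksp = [Ag^+]^2[CrO4^2-]
With molar solubility s: [Ag^+] = 2s, [CrO4^2-] = s.
Ksp = (2s)^2s = 4s^3
s^3 = 1.64 x 10^-12 / 4, so s = 7.429 x 10^-5 M
[CrO4^2-] = s = 7.43 x 10^-5 M

[CrO4^2-] ≈ 7.43e-5 M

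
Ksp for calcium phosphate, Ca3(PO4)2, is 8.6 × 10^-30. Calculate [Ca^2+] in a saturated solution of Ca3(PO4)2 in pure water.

Ca3(PO4)2(s) ⇌ 3 Ca^2+ + 2 PO4^3-
Ksp = [Ca^2+]^3[PO4^3-]^2
Let s = molar solubility. Then [Ca^2+] = 3s and [PO4^3-] = 2s.
Substituting: Ksp = (3s)^3(2s)^2 = 108s^5
s = (8.6 × 10^-30 / 108)^(1/5) = 6.03 × 10^-7 M
[Ca^2+] = 3s = 1.8 x 10^-6 M

[Ca^2+] ≈ 1.8 × 10^-6 M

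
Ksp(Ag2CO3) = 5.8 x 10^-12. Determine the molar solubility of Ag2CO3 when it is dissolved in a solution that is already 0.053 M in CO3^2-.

5.2 x 10^-6 M

Ag2CO3(s) ⇌ 2 Ag^+ + CO3^2-
Ksp = [Ag^+]^2[CO3^2-]
Let s = moles of Ag2CO3 that dissolve per litre. [Ag^+] = 2s, [CO3^2-] = 0.053 + s ≈ 0.053 (since the CO3^2- already present dominates).
Ksp ≈ (2s)^2 × 0.053
s = 5.2 × 10^-6 M
Check: s = 5.2 × 10^-6 ≪ 0.053, so the approximation is valid.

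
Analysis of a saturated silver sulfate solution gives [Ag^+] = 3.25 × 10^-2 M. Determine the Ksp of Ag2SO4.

Ksp ≈ 1.72 × 10^-5

Ag2SO4(s) ⇌ 2 Ag^+(aq) + SO4^2-(aq)
Stoichiometry gives [SO4^2-] = (1/2)[Ag^+] = 1.625 x 10^-2 M.
Ksp = [Ag^+]^2[SO4^2-]
Ksp = (3.25 × 10^-2)^2 × 1.625 x 10^-2 = 1.72 × 10^-5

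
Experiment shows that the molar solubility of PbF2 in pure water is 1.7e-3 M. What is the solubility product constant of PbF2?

PbF2(s) ⇌ Pb^2+ + 2 F^-
For each mole of PbF2 that dissolves: [Pb^2+] = s, [F^-] = 2s.
Ksp = [Pb^2+][F^-]^2
Ksp = s(2s)^2 = 4s^3
With s = 1.7 x 10^-3: Ksp = 2.0 × 10^-8

Ksp ≈ 2.0 × 10^-8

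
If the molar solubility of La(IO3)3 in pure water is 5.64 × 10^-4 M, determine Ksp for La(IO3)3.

La(IO3)3(s) <=> La^3+ + 3 IO3^-
Let s = molar solubility. Then [La^3+] = s and [IO3^-] = 3s.
Ksp = [La^3+][IO3^-]^3
Ksp = s(3s)^3 = 27s^4
With s = 5.64 x 10^-4: Ksp = 2.73 × 10^-12

Ksp = 2.73 × 10^-12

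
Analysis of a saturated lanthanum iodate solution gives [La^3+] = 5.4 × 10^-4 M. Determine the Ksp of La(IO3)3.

Ksp = 2.3e-12

La(IO3)3(s) ⇌ La^3+(aq) + 3 IO3^-(aq)
Stoichiometry gives [IO3^-] = (3/1)[La^3+] = 1.62 x 10^-3 M.
Ksp = [La^3+][IO3^-]^3
Ksp = 5.4 x 10^-4 × (1.62 × 10^-3)^3 = 2.3 × 10^-12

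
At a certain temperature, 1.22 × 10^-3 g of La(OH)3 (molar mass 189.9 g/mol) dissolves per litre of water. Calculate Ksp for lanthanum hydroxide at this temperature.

Molar solubility s = (1.22 x 10^-3 g/L) / (189.9 g/mol) = 6.424 × 10^-6 M.
La(OH)3(s) ⇌ La^3+(aq) + 3 OH^-(aq)
If s mol/L of La(OH)3 dissolves, [La^3+] = s and [OH^-] = 3s.
Ksp = [La^3+][OH^-]^3
Ksp = s(3s)^3 = 27s^4
With s = 6.424 × 10^-6: Ksp = 4.60 × 10^-20

4.60e-20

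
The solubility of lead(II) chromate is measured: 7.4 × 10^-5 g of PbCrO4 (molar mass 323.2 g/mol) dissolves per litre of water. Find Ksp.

Molar solubility s = (7.4 × 10^-5 g/L) / (323.2 g/mol) = 2.29 x 10^-7 M.
PbCrO4(s) ⇌ Pb^2+(aq) + CrO4^2-(aq)
Let s = molar solubility. Then [Pb^2+] = s and [CrO4^2-] = s.
Ksp = [Pb^2+][CrO4^2-]
Ksp = s^2
Ksp = (2.29 × 10^-7)^2 = 5.2 × 10^-14

5.2 × 10^-14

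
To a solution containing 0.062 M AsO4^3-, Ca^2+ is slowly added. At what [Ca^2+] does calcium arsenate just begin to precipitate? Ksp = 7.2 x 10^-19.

Ca3(AsO4)2(s) ⇌ 3 Ca^2+(aq) + 2 AsO4^3-(aq)
Ksp = [Ca^2+]^3[AsO4^3-]^2
Precipitation begins when Q = Ksp. With [AsO4^3-] = 0.062 M:
7.2 x 10^-19 = (0.062)^2 × [Ca^2+]^3
[Ca^2+] = (7.2 x 10^-19 / 3.84 × 10^-3)^(1/3) = 5.7 × 10^-6 M

[Ca^2+] = 5.7e-6 M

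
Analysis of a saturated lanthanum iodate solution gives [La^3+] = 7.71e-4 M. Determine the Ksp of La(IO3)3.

La(IO3)3(s) <=> La^3+(aq) + 3 IO3^-(aq)
Stoichiometry gives [IO3^-] = (3/1)[La^3+] = 2.313 x 10^-3 M.
Ksp = [La^3+][IO3^-]^3
Ksp = 7.71 x 10^-4 × (2.313 × 10^-3)^3 = 9.54 × 10^-12

Ksp = 9.54 × 10^-12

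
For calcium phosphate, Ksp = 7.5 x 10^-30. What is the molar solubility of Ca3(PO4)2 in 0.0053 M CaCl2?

Ca3(PO4)2(s) ⇌ 3 Ca^2+(aq) + 2 PO4^3-(aq)
Ksp = [Ca^2+]^3[PO4^3-]^2
Let s be the molar solubility in this solution. [Ca^2+] = 0.0053 + 3s ≈ 0.0053, [PO4^3-] = 2s (Ksp is small, so little additional dissolves).
Ksp ≈ (0.0053)^3 × (2s)^2
s = 3.5 × 10^-12 M
Check: 3s = 1.1 × 10^-11 ≪ 0.0053, so the approximation is valid.

s = 3.5e-12 M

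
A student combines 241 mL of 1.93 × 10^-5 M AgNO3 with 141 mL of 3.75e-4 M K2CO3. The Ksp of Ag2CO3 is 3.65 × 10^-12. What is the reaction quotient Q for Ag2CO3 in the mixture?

Q = 2.05 × 10^-14

Total volume = 241 + 141 = 382 mL.
[Ag^+] = 1.93 × 10^-5 × (241/382) = 1.218 × 10^-5 M
[CO3^2-] = 3.75 × 10^-4 × (141/382) = 1.384 × 10^-4 M
Ag2CO3(s) ⇌ 2 Ag^+ + CO3^2-, so Q = [Ag^+]^2[CO3^2-]
Q = (1.218 × 10^-5)^2(1.384 × 10^-4) = 2.05 × 10^-14
Q < Ksp, so no precipitate of Ag2CO3 forms.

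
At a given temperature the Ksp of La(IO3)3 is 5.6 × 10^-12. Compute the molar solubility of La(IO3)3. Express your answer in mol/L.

s ≈ 6.7 x 10^-4 M

La(IO3)3(s) <=> La^3+(aq) + 3 IO3^-(aq)
Ksp = [La^3+][IO3^-]^3
Let s = molar solubility. Then [La^3+] = s and [IO3^-] = 3s.
So Ksp = s × (3s)^3 = 27s^4
Solving, s = (5.6 × 10^-12/27)^(1/4) = 6.7 × 10^-4 M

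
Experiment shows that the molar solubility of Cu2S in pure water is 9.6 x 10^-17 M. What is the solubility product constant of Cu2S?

Cu2S(s) ⇌ 2 Cu^+ + S^2-
For each mole of Cu2S that dissolves: [Cu^+] = 2s, [S^2-] = s.
Ksp = [Cu^+]^2[S^2-]
So Ksp = (2s)^2 × s = 4s^3
Ksp = 4 × (9.6 × 10^-17)^3 = 3.5 x 10^-48

3.5e-48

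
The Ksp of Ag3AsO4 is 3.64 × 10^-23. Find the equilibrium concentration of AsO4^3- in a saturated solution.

1.08 x 10^-6 M

Ag3AsO4(s) <=> 3 Ag^+(aq) + AsO4^3-(aq)
Ksp = [Ag^+]^3[AsO4^3-]
If s mol/L of Ag3AsO4 dissolves, [Ag^+] = 3s and [AsO4^3-] = s.
Ksp = (3s)^3s = 27s^4
s^4 = 3.64 × 10^-23 / 27, so s = 1.078 × 10^-6 M
[AsO4^3-] = s = 1.08 × 10^-6 M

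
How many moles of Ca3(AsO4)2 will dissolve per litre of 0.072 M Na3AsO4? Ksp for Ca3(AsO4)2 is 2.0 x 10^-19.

Ca3(AsO4)2(s) ⇌ 3 Ca^2+(aq) + 2 AsO4^3-(aq)
Ksp = [Ca^2+]^3[AsO4^3-]^2
If s mol/L dissolves here, [Ca^2+] = 3s, [AsO4^3-] = 0.072 + 2s ≈ 0.072 (since AsO4^3- from Na3AsO4 dominates).
Ksp ≈ (3s)^3 × (0.072)^2
s = 1.1 × 10^-6 M
Check: 2s = 2.3 x 10^-6 ≪ 0.072, so the approximation is valid.

s = 1.1e-6 M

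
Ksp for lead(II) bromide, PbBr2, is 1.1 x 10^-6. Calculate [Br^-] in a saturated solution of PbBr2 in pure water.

[Br^-] ≈ 1.3e-2 M

PbBr2(s) ⇌ Pb^2+(aq) + 2 Br^-(aq)
Ksp = [Pb^2+][Br^-]^2
For each mole of PbBr2 that dissolves: [Pb^2+] = s, [Br^-] = 2s.
Substituting: Ksp = s(2s)^2 = 4s^3
Solving, s = (1.1 x 10^-6/4)^(1/3) = 6.50 × 10^-3 M
[Br^-] = 2s = 1.3 × 10^-2 M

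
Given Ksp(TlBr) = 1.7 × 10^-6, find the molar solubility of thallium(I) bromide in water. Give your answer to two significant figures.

s = 1.3 x 10^-3 M

TlBr(s) ⇌ Tl^+ + Br^-
Ksp = [Tl^+][Br^-]
If s mol/L of TlBr dissolves, [Tl^+] = s and [Br^-] = s.
Ksp = s × s = s^2
s = √(1.7 × 10^-6) = 1.3 × 10^-3 M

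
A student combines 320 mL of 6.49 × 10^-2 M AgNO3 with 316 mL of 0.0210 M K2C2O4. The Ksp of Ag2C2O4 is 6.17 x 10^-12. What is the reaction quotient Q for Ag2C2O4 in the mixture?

Total volume = 320 + 316 = 636 mL.
[Ag^+] = 6.49 × 10^-2 × (320/636) = 3.265 x 10^-2 M
[C2O4^2-] = 2.10 × 10^-2 × (316/636) = 1.043 × 10^-2 M
Ag2C2O4(s) ⇌ 2 Ag^+ + C2O4^2-, so Q = [Ag^+]^2[C2O4^2-]
Q = (3.265 × 10^-2)^2(1.043 x 10^-2) = 1.11 × 10^-5
Q > Ksp, so Ag2C2O4 will precipitate.

Q = 1.11e-5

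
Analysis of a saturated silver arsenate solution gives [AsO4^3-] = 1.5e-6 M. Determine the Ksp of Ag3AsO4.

1.4 x 10^-22

Ag3AsO4(s) ⇌ 3 Ag^+ + AsO4^3-
Stoichiometry gives [Ag^+] = (3/1)[AsO4^3-] = 4.50 x 10^-6 M.
Ksp = [Ag^+]^3[AsO4^3-]
Ksp = (4.50 × 10^-6)^3 × 1.5 × 10^-6 = 1.4 × 10^-22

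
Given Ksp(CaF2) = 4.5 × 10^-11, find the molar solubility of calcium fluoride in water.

2.2 × 10^-4 M

CaF2(s) ⇌ Ca^2+(aq) + 2 F^-(aq)
Ksp = [Ca^2+][F^-]^2
For each mole of CaF2 that dissolves: [Ca^2+] = s, [F^-] = 2s.
Ksp = s(2s)^2 = 4s^3
s^3 = 4.5 × 10^-11 / 4, so s = 2.2 × 10^-4 M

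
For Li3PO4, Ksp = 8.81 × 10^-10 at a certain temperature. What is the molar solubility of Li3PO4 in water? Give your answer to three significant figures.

Li3PO4(s) <=> 3 Li^+(aq) + PO4^3-(aq)
Ksp = [Li^+]^3[PO4^3-]
For each mole of Li3PO4 that dissolves: [Li^+] = 3s, [PO4^3-] = s.
Substituting: Ksp = (3s)^3s = 27s^4
Solving, s = (8.81 × 10^-10/27)^(1/4) = 2.39 x 10^-3 M

2.39 × 10^-3 M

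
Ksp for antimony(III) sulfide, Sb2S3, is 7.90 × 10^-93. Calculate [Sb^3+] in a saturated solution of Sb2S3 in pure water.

Sb2S3(s) ⇌ 2 Sb^3+(aq) + 3 S^2-(aq)
Ksp = [Sb^3+]^2[S^2-]^3
For each mole of Sb2S3 that dissolves: [Sb^3+] = 2s, [S^2-] = 3s.
Substituting: Ksp = (2s)^2(3s)^3 = 108s^5
s = (7.90 × 10^-93 / 108)^(1/5) = 1.489 × 10^-19 M
[Sb^3+] = 2s = 2.98 × 10^-19 M

2.98 × 10^-19 M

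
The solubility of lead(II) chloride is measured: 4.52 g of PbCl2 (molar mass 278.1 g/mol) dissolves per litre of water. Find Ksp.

Molar solubility s = (4.52 g/L) / (278.1 g/mol) = 1.625 × 10^-2 M.
PbCl2(s) ⇌ Pb^2+ + 2 Cl^-
With molar solubility s: [Pb^2+] = s, [Cl^-] = 2s.
Ksp = [Pb^2+][Cl^-]^2
Substituting: Ksp = s(2s)^2 = 4s^3
With s = 1.625 × 10^-2: Ksp = 1.72 × 10^-5

1.72 × 10^-5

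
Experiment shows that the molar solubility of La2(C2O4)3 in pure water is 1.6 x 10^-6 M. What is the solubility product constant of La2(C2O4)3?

1.1 × 10^-27

La2(C2O4)3(s) ⇌ 2 La^3+ + 3 C2O4^2-
For each mole of La2(C2O4)3 that dissolves: [La^3+] = 2s, [C2O4^2-] = 3s.
Ksp = [La^3+]^2[C2O4^2-]^3
Ksp = (2s)^2(3s)^3 = 108s^5
With s = 1.6 × 10^-6: Ksp = 1.1 × 10^-27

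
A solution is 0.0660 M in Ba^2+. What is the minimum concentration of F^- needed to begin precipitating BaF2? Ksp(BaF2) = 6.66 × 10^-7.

BaF2(s) ⇌ Ba^2+ + 2 F^-
Ksp = [Ba^2+][F^-]^2
Precipitation begins when Q = Ksp. With [Ba^2+] = 0.0660 M:
6.66 × 10^-7 = (0.0660) × [F^-]^2
[F^-] = (6.66 × 10^-7 / 6.60 x 10^-2)^(1/2) = 3.18 x 10^-3 M

3.18e-3 M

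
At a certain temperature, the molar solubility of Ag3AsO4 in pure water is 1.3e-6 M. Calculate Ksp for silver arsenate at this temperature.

Ksp ≈ 7.7 × 10^-23

Ag3AsO4(s) ⇌ 3 Ag^+(aq) + AsO4^3-(aq)
If s mol/L of Ag3AsO4 dissolves, [Ag^+] = 3s and [AsO4^3-] = s.
Ksp = [Ag^+]^3[AsO4^3-]
So Ksp = (3s)^3 × s = 27s^4
Ksp = 27 × (1.3 × 10^-6)^4 = 7.7 × 10^-23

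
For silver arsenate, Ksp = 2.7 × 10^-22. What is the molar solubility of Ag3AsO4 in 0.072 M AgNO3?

Ag3AsO4(s) ⇌ 3 Ag^+ + AsO4^3-
Ksp = [Ag^+]^3[AsO4^3-]
If s mol/L dissolves here, [Ag^+] = 0.072 + 3s ≈ 0.072, [AsO4^3-] = s (since Ag^+ from AgNO3 dominates).
Ksp ≈ (0.072)^3 × s
s = 7.2 × 10^-19 M
Check: 3s = 2.2 x 10^-18 ≪ 0.072, so the approximation is valid.

7.2 × 10^-19 M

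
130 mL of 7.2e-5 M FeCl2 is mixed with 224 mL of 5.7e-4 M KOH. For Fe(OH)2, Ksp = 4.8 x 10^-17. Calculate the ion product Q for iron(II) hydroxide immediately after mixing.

Total volume = 130 + 224 = 354 mL.
[Fe^2+] = 7.2 × 10^-5 × (130/354) = 2.64 x 10^-5 M
[OH^-] = 5.7 × 10^-4 × (224/354) = 3.61 × 10^-4 M
Fe(OH)2(s) <=> Fe^2+ + 2 OH^-, so Q = [Fe^2+][OH^-]^2
Q = (2.64 × 10^-5)(3.61 × 10^-4)^2 = 3.4 × 10^-12
Q > Ksp, so Fe(OH)2 will precipitate.

Q ≈ 3.4e-12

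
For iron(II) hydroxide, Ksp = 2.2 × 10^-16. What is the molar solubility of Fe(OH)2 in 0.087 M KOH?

Fe(OH)2(s) <=> Fe^2+(aq) + 2 OH^-(aq)
Ksp = [Fe^2+][OH^-]^2
If s mol/L dissolves here, [Fe^2+] = s, [OH^-] = 0.087 + 2s ≈ 0.087 (common-ion effect: OH^- is already 0.087 M).
Ksp ≈ s × (0.087)^2
s = 2.9 x 10^-14 M
Check: 2s = 5.8 × 10^-14 ≪ 0.087, so the approximation is valid.

s ≈ 2.9 x 10^-14 M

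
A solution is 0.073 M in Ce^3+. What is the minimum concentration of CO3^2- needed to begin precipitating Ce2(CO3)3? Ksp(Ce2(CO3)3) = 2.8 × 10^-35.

Ce2(CO3)3(s) ⇌ 2 Ce^3+(aq) + 3 CO3^2-(aq)
Ksp = [Ce^3+]^2[CO3^2-]^3
Precipitation begins when Q = Ksp. With [Ce^3+] = 0.073 M:
2.8 × 10^-35 = (0.073)^2 × [CO3^2-]^3
[CO3^2-] = (2.8 × 10^-35 / 5.33 x 10^-3)^(1/3) = 1.7 × 10^-11 M

[CO3^2-] = 1.7 × 10^-11 M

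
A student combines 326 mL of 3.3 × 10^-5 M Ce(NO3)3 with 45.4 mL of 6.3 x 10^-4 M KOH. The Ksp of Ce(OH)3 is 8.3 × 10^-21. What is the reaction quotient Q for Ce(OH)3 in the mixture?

Total volume = 326 + 45.4 = 371.4 mL.
[Ce^3+] = 3.3 × 10^-5 × (326/371.4) = 2.90 × 10^-5 M
[OH^-] = 6.3 × 10^-4 × (45.4/371.4) = 7.70 × 10^-5 M
Ce(OH)3(s) ⇌ Ce^3+(aq) + 3 OH^-(aq), so Q = [Ce^3+][OH^-]^3
Q = (2.90 × 10^-5)(7.70 × 10^-5)^3 = 1.3 × 10^-17
Q > Ksp, so Ce(OH)3 will precipitate.

1.3 x 10^-17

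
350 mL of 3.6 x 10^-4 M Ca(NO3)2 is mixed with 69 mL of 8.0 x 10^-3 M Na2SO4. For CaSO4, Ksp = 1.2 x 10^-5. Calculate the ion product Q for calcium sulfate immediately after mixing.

4.0 x 10^-7

Total volume = 350 + 69 = 419 mL.
[Ca^2+] = 3.6 × 10^-4 × (350/419) = 3.01 × 10^-4 M
[SO4^2-] = 8.0 × 10^-3 × (69/419) = 1.32 x 10^-3 M
CaSO4(s) ⇌ Ca^2+(aq) + SO4^2-(aq), so Q = [Ca^2+][SO4^2-]
Q = (3.01 x 10^-4)(1.32 x 10^-3) = 4.0 x 10^-7
Q < Ksp, so no precipitate of CaSO4 forms.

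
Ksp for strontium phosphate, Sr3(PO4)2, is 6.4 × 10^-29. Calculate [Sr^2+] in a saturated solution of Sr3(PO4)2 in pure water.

Sr3(PO4)2(s) ⇌ 3 Sr^2+ + 2 PO4^3-
Ksp = [Sr^2+]^3[PO4^3-]^2
If s mol/L of Sr3(PO4)2 dissolves, [Sr^2+] = 3s and [PO4^3-] = 2s.
So Ksp = (3s)^3 × (2s)^2 = 108s^5
s^5 = 6.4 × 10^-29 / 108, so s = 9.01 × 10^-7 M
[Sr^2+] = 3s = 2.7 × 10^-6 M

[Sr^2+] ≈ 2.7 × 10^-6 M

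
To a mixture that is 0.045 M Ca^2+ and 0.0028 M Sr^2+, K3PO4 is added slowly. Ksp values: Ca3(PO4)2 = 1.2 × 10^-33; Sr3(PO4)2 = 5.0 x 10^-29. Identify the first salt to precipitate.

Precipitation of each salt starts when its ion product equals its Ksp.
For Ca3(PO4)2: 1.2 × 10^-33 = (0.045)^3 × [PO4^3-]^2  ⇒  [PO4^3-] = 3.6 x 10^-15 M.
For Sr3(PO4)2: 5.0 x 10^-29 = (0.0028)^3 × [PO4^3-]^2  ⇒  [PO4^3-] = 4.8 × 10^-11 M.
The salt with the lower threshold [PO4^3-] precipitates first: Ca3(PO4)2.

Ca3(PO4)2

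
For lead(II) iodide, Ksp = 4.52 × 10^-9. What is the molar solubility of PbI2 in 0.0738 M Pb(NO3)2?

s ≈ 1.24e-4 M

PbI2(s) <=> Pb^2+(aq) + 2 I^-(aq)
Ksp = [Pb^2+][I^-]^2
Let s be the molar solubility in this solution. [Pb^2+] = 0.0738 + s ≈ 0.0738, [I^-] = 2s (common-ion effect: Pb^2+ is already 0.0738 M).
Ksp ≈ 0.0738 × (2s)^2
s = 1.24 × 10^-4 M
Check: s = 1.2 × 10^-4 ≪ 0.0738, so the approximation is valid.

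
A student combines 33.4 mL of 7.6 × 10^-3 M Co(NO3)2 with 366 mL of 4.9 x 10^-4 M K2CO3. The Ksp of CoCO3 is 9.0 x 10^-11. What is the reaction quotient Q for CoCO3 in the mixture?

2.9 × 10^-7

Total volume = 33.4 + 366 = 399.4 mL.
[Co^2+] = 7.6 x 10^-3 × (33.4/399.4) = 6.36 × 10^-4 M
[CO3^2-] = 4.9 × 10^-4 × (366/399.4) = 4.49 × 10^-4 M
CoCO3(s) ⇌ Co^2+(aq) + CO3^2-(aq), so Q = [Co^2+][CO3^2-]
Q = (6.36 × 10^-4)(4.49 × 10^-4) = 2.9 × 10^-7
Q > Ksp, so CoCO3 will precipitate.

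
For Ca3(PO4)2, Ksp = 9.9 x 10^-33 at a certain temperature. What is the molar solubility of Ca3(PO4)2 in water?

Ca3(PO4)2(s) ⇌ 3 Ca^2+ + 2 PO4^3-
Ksp = [Ca^2+]^3[PO4^3-]^2
If s mol/L of Ca3(PO4)2 dissolves, [Ca^2+] = 3s and [PO4^3-] = 2s.
Substituting: Ksp = (3s)^3(2s)^2 = 108s^5
Solving, s = (9.9 x 10^-33/108)^(1/5) = 1.6 × 10^-7 M

s = 1.6e-7 M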